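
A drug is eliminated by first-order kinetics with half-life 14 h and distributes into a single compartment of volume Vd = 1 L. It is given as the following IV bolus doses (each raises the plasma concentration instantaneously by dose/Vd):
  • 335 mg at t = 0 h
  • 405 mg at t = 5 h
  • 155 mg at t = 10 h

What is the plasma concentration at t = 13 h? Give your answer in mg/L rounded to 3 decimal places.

k = ln 2 / 14 = 0.04951 per h
Dose 1 (335 mg at t=0 h): 335·exp(−0.04951·13) = 176.002 mg/L
Dose 2 (405 mg at t=5 h): 405·exp(−0.04951·8) = 272.545 mg/L
Dose 3 (155 mg at t=10 h): 155·exp(−0.04951·3) = 133.606 mg/L
C(13) = 176.002 + 272.545 + 133.606 = 582.152 mg/L

582.152 mg/L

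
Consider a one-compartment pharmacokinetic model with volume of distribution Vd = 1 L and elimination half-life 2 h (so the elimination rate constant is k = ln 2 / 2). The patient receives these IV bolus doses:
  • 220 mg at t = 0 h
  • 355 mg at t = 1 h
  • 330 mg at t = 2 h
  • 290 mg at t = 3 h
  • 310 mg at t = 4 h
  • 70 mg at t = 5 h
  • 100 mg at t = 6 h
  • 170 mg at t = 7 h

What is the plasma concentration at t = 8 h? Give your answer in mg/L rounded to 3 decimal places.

410.100 mg/L

k = ln 2 / 2 = 0.34657 per h
Dose 1 (220 mg at t=0 h): 220·exp(−0.34657·8) = 13.750 mg/L
Dose 2 (355 mg at t=1 h): 355·exp(−0.34657·7) = 31.378 mg/L
Dose 3 (330 mg at t=2 h): 330·exp(−0.34657·6) = 41.250 mg/L
Dose 4 (290 mg at t=3 h): 290·exp(−0.34657·5) = 51.265 mg/L
Dose 5 (310 mg at t=4 h): 310·exp(−0.34657·4) = 77.500 mg/L
Dose 6 (70 mg at t=5 h): 70·exp(−0.34657·3) = 24.749 mg/L
Dose 7 (100 mg at t=6 h): 100·exp(−0.34657·2) = 50.000 mg/L
Dose 8 (170 mg at t=7 h): 170·exp(−0.34657·1) = 120.208 mg/L
C(8) = 13.750 + 31.378 + 41.250 + 51.265 + 77.500 + 24.749 + 50.000 + 120.208 = 410.100 mg/L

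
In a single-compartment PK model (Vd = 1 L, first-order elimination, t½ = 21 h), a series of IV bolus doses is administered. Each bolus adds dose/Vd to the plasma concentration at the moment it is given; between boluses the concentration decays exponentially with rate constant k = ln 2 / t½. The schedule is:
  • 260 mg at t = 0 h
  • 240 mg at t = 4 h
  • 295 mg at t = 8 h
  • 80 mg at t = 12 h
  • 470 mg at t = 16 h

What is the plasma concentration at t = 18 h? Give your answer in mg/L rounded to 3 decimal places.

1012.392 mg/L

k = ln 2 / 21 = 0.03301 per h
Dose 1 (260 mg at t=0 h): 260·exp(−0.03301·18) = 143.532 mg/L
Dose 2 (240 mg at t=4 h): 240·exp(−0.03301·14) = 151.191 mg/L
Dose 3 (295 mg at t=8 h): 295·exp(−0.03301·10) = 212.068 mg/L
Dose 4 (80 mg at t=12 h): 80·exp(−0.03301·6) = 65.627 mg/L
Dose 5 (470 mg at t=16 h): 470·exp(−0.03301·2) = 439.975 mg/L
C(18) = 143.532 + 151.191 + 212.068 + 65.627 + 439.975 = 1012.392 mg/L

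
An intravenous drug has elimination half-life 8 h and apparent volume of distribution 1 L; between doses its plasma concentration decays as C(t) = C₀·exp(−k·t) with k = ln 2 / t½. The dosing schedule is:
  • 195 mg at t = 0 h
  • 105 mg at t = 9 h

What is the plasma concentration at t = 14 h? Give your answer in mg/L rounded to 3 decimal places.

126.058 mg/L

k = ln 2 / 8 = 0.08664 per h
Dose 1 (195 mg at t=0 h): 195·exp(−0.08664·14) = 57.974 mg/L
Dose 2 (105 mg at t=9 h): 105·exp(−0.08664·5) = 68.084 mg/L
C(14) = 57.974 + 68.084 = 126.058 mg/L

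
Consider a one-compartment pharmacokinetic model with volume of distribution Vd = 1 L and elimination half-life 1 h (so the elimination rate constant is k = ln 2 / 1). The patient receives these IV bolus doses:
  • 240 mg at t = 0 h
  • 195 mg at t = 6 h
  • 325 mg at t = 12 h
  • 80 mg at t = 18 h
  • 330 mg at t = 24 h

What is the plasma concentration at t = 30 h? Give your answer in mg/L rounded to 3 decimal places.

5.177 mg/L

k = ln 2 / 1 = 0.69315 per h
Dose 1 (240 mg at t=0 h): 240·exp(−0.69315·30) = 0.000 mg/L
Dose 2 (195 mg at t=6 h): 195·exp(−0.69315·24) = 0.000 mg/L
Dose 3 (325 mg at t=12 h): 325·exp(−0.69315·18) = 0.001 mg/L
Dose 4 (80 mg at t=18 h): 80·exp(−0.69315·12) = 0.020 mg/L
Dose 5 (330 mg at t=24 h): 330·exp(−0.69315·6) = 5.156 mg/L
C(30) = 0.000 + 0.000 + 0.001 + 0.020 + 5.156 = 5.177 mg/L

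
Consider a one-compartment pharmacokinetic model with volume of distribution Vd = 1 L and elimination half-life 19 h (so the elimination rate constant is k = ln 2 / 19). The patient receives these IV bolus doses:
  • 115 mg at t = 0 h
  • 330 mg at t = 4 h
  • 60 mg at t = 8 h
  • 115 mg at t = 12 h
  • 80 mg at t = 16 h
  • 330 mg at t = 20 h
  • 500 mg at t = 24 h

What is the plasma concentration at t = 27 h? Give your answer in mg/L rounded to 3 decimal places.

1039.426 mg/L

k = ln 2 / 19 = 0.03648 per h
Dose 1 (115 mg at t=0 h): 115·exp(−0.03648·27) = 42.946 mg/L
Dose 2 (330 mg at t=4 h): 330·exp(−0.03648·23) = 142.597 mg/L
Dose 3 (60 mg at t=8 h): 60·exp(−0.03648·19) = 30.000 mg/L
Dose 4 (115 mg at t=12 h): 115·exp(−0.03648·15) = 66.534 mg/L
Dose 5 (80 mg at t=16 h): 80·exp(−0.03648·11) = 53.556 mg/L
Dose 6 (330 mg at t=20 h): 330·exp(−0.03648·7) = 255.628 mg/L
Dose 7 (500 mg at t=24 h): 500·exp(−0.03648·3) = 448.166 mg/L
C(27) = 42.946 + 142.597 + 30.000 + 66.534 + 53.556 + 255.628 + 448.166 = 1039.426 mg/L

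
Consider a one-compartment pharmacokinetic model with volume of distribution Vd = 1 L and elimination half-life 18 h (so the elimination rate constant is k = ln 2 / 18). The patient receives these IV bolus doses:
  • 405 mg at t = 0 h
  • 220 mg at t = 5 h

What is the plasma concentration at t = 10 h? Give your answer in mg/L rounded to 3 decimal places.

457.029 mg/L

k = ln 2 / 18 = 0.03851 per h
Dose 1 (405 mg at t=0 h): 405·exp(−0.03851·10) = 275.560 mg/L
Dose 2 (220 mg at t=5 h): 220·exp(−0.03851·5) = 181.469 mg/L
C(10) = 275.560 + 181.469 = 457.029 mg/L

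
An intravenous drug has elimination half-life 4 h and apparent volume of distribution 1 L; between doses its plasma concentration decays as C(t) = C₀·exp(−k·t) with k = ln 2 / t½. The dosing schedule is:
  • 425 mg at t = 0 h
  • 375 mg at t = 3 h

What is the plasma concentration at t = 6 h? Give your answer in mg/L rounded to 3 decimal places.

k = ln 2 / 4 = 0.17329 per h
Dose 1 (425 mg at t=0 h): 425·exp(−0.17329·6) = 150.260 mg/L
Dose 2 (375 mg at t=3 h): 375·exp(−0.17329·3) = 222.976 mg/L
C(6) = 150.260 + 222.976 = 373.237 mg/L

373.237 mg/L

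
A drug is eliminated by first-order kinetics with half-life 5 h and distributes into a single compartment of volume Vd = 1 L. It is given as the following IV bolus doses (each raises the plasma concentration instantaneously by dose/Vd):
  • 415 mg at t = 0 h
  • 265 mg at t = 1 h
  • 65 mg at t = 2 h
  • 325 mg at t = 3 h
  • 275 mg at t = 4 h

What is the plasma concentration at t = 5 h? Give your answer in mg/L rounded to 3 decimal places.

k = ln 2 / 5 = 0.13863 per h
Dose 1 (415 mg at t=0 h): 415·exp(−0.13863·5) = 207.500 mg/L
Dose 2 (265 mg at t=1 h): 265·exp(−0.13863·4) = 152.203 mg/L
Dose 3 (65 mg at t=2 h): 65·exp(−0.13863·3) = 42.884 mg/L
Dose 4 (325 mg at t=3 h): 325·exp(−0.13863·2) = 246.304 mg/L
Dose 5 (275 mg at t=4 h): 275·exp(−0.13863·1) = 239.401 mg/L
C(5) = 207.500 + 152.203 + 42.884 + 246.304 + 239.401 = 888.292 mg/L

888.292 mg/L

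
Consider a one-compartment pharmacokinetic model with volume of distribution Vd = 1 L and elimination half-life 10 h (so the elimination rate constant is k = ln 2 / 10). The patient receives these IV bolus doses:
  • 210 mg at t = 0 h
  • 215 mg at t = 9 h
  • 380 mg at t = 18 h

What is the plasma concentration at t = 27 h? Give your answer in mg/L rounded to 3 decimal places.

k = ln 2 / 10 = 0.06931 per h
Dose 1 (210 mg at t=0 h): 210·exp(−0.06931·27) = 32.318 mg/L
Dose 2 (215 mg at t=9 h): 215·exp(−0.06931·18) = 61.743 mg/L
Dose 3 (380 mg at t=18 h): 380·exp(−0.06931·9) = 203.637 mg/L
C(27) = 32.318 + 61.743 + 203.637 = 297.697 mg/L

297.697 mg/L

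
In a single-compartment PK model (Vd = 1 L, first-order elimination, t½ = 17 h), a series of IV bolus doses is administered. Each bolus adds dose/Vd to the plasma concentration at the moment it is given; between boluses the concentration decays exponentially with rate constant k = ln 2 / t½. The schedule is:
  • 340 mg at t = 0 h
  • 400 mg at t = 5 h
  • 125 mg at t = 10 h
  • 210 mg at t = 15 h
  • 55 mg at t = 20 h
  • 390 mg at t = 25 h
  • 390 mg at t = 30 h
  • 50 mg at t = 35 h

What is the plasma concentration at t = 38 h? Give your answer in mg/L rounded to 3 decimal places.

880.135 mg/L

k = ln 2 / 17 = 0.04077 per h
Dose 1 (340 mg at t=0 h): 340·exp(−0.04077·38) = 72.209 mg/L
Dose 2 (400 mg at t=5 h): 400·exp(−0.04077·33) = 104.162 mg/L
Dose 3 (125 mg at t=10 h): 125·exp(−0.04077·28) = 39.911 mg/L
Dose 4 (210 mg at t=15 h): 210·exp(−0.04077·23) = 82.214 mg/L
Dose 5 (55 mg at t=20 h): 55·exp(−0.04077·18) = 26.401 mg/L
Dose 6 (390 mg at t=25 h): 390·exp(−0.04077·13) = 229.544 mg/L
Dose 7 (390 mg at t=30 h): 390·exp(−0.04077·8) = 281.451 mg/L
Dose 8 (50 mg at t=35 h): 50·exp(−0.04077·3) = 44.243 mg/L
C(38) = 72.209 + 104.162 + 39.911 + 82.214 + 26.401 + 229.544 + 281.451 + 44.243 = 880.135 mg/L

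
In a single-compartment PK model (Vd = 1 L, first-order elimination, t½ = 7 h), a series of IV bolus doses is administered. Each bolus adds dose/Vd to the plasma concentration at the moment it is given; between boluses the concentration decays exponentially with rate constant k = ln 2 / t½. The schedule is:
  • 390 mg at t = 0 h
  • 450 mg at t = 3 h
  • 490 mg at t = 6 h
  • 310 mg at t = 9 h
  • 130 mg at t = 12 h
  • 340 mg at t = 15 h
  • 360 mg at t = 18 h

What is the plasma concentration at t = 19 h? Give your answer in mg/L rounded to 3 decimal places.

k = ln 2 / 7 = 0.09902 per h
Dose 1 (390 mg at t=0 h): 390·exp(−0.09902·19) = 59.427 mg/L
Dose 2 (450 mg at t=3 h): 450·exp(−0.09902·16) = 92.288 mg/L
Dose 3 (490 mg at t=6 h): 490·exp(−0.09902·13) = 135.251 mg/L
Dose 4 (310 mg at t=9 h): 310·exp(−0.09902·10) = 115.165 mg/L
Dose 5 (130 mg at t=12 h): 130·exp(−0.09902·7) = 65.000 mg/L
Dose 6 (340 mg at t=15 h): 340·exp(−0.09902·4) = 228.803 mg/L
Dose 7 (360 mg at t=18 h): 360·exp(−0.09902·1) = 326.061 mg/L
C(19) = 59.427 + 92.288 + 135.251 + 115.165 + 65.000 + 228.803 + 326.061 = 1021.994 mg/L

1021.994 mg/L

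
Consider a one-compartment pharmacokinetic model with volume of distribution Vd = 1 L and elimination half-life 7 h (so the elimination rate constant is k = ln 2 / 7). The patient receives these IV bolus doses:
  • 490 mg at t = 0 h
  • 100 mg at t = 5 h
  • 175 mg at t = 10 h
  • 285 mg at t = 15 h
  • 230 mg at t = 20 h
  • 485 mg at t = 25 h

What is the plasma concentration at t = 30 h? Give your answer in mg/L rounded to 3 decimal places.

503.275 mg/L

k = ln 2 / 7 = 0.09902 per h
Dose 1 (490 mg at t=0 h): 490·exp(−0.09902·30) = 25.123 mg/L
Dose 2 (100 mg at t=5 h): 100·exp(−0.09902·25) = 8.412 mg/L
Dose 3 (175 mg at t=10 h): 175·exp(−0.09902·20) = 24.152 mg/L
Dose 4 (285 mg at t=15 h): 285·exp(−0.09902·15) = 64.533 mg/L
Dose 5 (230 mg at t=20 h): 230·exp(−0.09902·10) = 85.445 mg/L
Dose 6 (485 mg at t=25 h): 485·exp(−0.09902·5) = 295.611 mg/L
C(30) = 25.123 + 8.412 + 24.152 + 64.533 + 85.445 + 295.611 = 503.275 mg/L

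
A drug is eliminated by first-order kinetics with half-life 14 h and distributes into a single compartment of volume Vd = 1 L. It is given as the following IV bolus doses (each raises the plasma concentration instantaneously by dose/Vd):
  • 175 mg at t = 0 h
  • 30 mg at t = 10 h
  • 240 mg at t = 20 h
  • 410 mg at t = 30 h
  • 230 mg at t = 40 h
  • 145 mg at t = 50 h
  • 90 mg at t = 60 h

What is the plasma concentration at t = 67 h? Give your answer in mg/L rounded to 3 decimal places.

283.747 mg/L

k = ln 2 / 14 = 0.04951 per h
Dose 1 (175 mg at t=0 h): 175·exp(−0.04951·67) = 6.344 mg/L
Dose 2 (30 mg at t=10 h): 30·exp(−0.04951·57) = 1.784 mg/L
Dose 3 (240 mg at t=20 h): 240·exp(−0.04951·47) = 23.421 mg/L
Dose 4 (410 mg at t=30 h): 410·exp(−0.04951·37) = 65.645 mg/L
Dose 5 (230 mg at t=40 h): 230·exp(−0.04951·27) = 60.419 mg/L
Dose 6 (145 mg at t=50 h): 145·exp(−0.04951·17) = 62.493 mg/L
Dose 7 (90 mg at t=60 h): 90·exp(−0.04951·7) = 63.640 mg/L
C(67) = 6.344 + 1.784 + 23.421 + 65.645 + 60.419 + 62.493 + 63.640 = 283.747 mg/L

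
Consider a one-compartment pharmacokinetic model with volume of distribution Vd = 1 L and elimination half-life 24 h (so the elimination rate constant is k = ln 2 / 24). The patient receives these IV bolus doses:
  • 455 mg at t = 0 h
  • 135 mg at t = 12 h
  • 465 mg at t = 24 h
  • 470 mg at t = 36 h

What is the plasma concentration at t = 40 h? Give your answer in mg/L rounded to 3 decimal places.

k = ln 2 / 24 = 0.02888 per h
Dose 1 (455 mg at t=0 h): 455·exp(−0.02888·40) = 143.316 mg/L
Dose 2 (135 mg at t=12 h): 135·exp(−0.02888·28) = 60.136 mg/L
Dose 3 (465 mg at t=24 h): 465·exp(−0.02888·16) = 292.932 mg/L
Dose 4 (470 mg at t=36 h): 470·exp(−0.02888·4) = 418.722 mg/L
C(40) = 143.316 + 60.136 + 292.932 + 418.722 = 915.106 mg/L

915.106 mg/L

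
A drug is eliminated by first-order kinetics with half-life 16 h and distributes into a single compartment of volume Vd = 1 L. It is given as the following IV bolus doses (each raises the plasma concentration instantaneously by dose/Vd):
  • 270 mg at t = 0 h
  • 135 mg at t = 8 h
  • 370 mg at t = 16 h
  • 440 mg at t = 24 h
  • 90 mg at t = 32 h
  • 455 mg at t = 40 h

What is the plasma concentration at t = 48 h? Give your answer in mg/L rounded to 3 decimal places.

k = ln 2 / 16 = 0.04332 per h
Dose 1 (270 mg at t=0 h): 270·exp(−0.04332·48) = 33.750 mg/L
Dose 2 (135 mg at t=8 h): 135·exp(−0.04332·40) = 23.865 mg/L
Dose 3 (370 mg at t=16 h): 370·exp(−0.04332·32) = 92.500 mg/L
Dose 4 (440 mg at t=24 h): 440·exp(−0.04332·24) = 155.563 mg/L
Dose 5 (90 mg at t=32 h): 90·exp(−0.04332·16) = 45.000 mg/L
Dose 6 (455 mg at t=40 h): 455·exp(−0.04332·8) = 321.734 mg/L
C(48) = 33.750 + 23.865 + 92.500 + 155.563 + 45.000 + 321.734 = 672.412 mg/L

672.412 mg/L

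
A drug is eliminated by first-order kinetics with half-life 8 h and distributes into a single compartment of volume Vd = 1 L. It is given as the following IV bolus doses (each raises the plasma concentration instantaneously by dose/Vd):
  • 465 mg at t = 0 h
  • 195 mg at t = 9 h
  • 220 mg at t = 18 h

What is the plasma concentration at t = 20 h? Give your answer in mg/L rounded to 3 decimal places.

342.381 mg/L

k = ln 2 / 8 = 0.08664 per h
Dose 1 (465 mg at t=0 h): 465·exp(−0.08664·20) = 82.201 mg/L
Dose 2 (195 mg at t=9 h): 195·exp(−0.08664·11) = 75.183 mg/L
Dose 3 (220 mg at t=18 h): 220·exp(−0.08664·2) = 184.997 mg/L
C(20) = 82.201 + 75.183 + 184.997 = 342.381 mg/L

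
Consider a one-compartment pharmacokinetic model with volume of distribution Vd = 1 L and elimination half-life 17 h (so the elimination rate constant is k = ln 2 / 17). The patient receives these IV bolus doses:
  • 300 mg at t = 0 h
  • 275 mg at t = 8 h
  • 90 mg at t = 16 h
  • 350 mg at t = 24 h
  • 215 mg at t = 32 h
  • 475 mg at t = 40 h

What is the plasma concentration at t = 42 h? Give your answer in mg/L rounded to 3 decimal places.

k = ln 2 / 17 = 0.04077 per h
Dose 1 (300 mg at t=0 h): 300·exp(−0.04077·42) = 54.125 mg/L
Dose 2 (275 mg at t=8 h): 275·exp(−0.04077·34) = 68.750 mg/L
Dose 3 (90 mg at t=16 h): 90·exp(−0.04077·26) = 31.178 mg/L
Dose 4 (350 mg at t=24 h): 350·exp(−0.04077·18) = 168.008 mg/L
Dose 5 (215 mg at t=32 h): 215·exp(−0.04077·10) = 143.009 mg/L
Dose 6 (475 mg at t=40 h): 475·exp(−0.04077·2) = 437.803 mg/L
C(42) = 54.125 + 68.750 + 31.178 + 168.008 + 143.009 + 437.803 = 902.872 mg/L

902.872 mg/L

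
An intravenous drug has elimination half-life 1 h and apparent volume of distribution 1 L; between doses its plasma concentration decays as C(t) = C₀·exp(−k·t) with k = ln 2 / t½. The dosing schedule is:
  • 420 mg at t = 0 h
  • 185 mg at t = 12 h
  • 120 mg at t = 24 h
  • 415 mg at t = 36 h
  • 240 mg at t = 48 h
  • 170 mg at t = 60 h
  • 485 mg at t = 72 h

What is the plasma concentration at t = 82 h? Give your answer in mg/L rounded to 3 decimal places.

k = ln 2 / 1 = 0.69315 per h
Dose 1 (420 mg at t=0 h): 420·exp(−0.69315·82) = 0.000 mg/L
Dose 2 (185 mg at t=12 h): 185·exp(−0.69315·70) = 0.000 mg/L
Dose 3 (120 mg at t=24 h): 120·exp(−0.69315·58) = 0.000 mg/L
Dose 4 (415 mg at t=36 h): 415·exp(−0.69315·46) = 0.000 mg/L
Dose 5 (240 mg at t=48 h): 240·exp(−0.69315·34) = 0.000 mg/L
Dose 6 (170 mg at t=60 h): 170·exp(−0.69315·22) = 0.000 mg/L
Dose 7 (485 mg at t=72 h): 485·exp(−0.69315·10) = 0.474 mg/L
C(82) = 0.000 + 0.000 + 0.000 + 0.000 + 0.000 + 0.000 + 0.474 = 0.474 mg/L

0.474 mg/L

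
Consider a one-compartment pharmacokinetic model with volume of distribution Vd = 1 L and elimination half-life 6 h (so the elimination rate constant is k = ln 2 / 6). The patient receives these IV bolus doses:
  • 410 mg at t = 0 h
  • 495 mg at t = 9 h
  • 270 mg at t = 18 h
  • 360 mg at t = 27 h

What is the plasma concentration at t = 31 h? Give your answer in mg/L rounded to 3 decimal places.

k = ln 2 / 6 = 0.11552 per h
Dose 1 (410 mg at t=0 h): 410·exp(−0.11552·31) = 11.415 mg/L
Dose 2 (495 mg at t=9 h): 495·exp(−0.11552·22) = 38.979 mg/L
Dose 3 (270 mg at t=18 h): 270·exp(−0.11552·13) = 60.136 mg/L
Dose 4 (360 mg at t=27 h): 360·exp(−0.11552·4) = 226.786 mg/L
C(31) = 11.415 + 38.979 + 60.136 + 226.786 = 337.315 mg/L

337.315 mg/L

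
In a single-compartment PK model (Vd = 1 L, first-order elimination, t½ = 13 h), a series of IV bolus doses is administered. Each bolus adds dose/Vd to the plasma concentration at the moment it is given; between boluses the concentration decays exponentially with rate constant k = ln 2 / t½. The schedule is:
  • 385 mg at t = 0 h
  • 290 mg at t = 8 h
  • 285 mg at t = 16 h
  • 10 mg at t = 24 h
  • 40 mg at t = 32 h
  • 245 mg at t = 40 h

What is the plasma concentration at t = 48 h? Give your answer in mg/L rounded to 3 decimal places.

k = ln 2 / 13 = 0.05332 per h
Dose 1 (385 mg at t=0 h): 385·exp(−0.05332·48) = 29.783 mg/L
Dose 2 (290 mg at t=8 h): 290·exp(−0.05332·40) = 34.368 mg/L
Dose 3 (285 mg at t=16 h): 285·exp(−0.05332·32) = 51.743 mg/L
Dose 4 (10 mg at t=24 h): 10·exp(−0.05332·24) = 2.781 mg/L
Dose 5 (40 mg at t=32 h): 40·exp(−0.05332·16) = 17.044 mg/L
Dose 6 (245 mg at t=40 h): 245·exp(−0.05332·8) = 159.925 mg/L
C(48) = 29.783 + 34.368 + 51.743 + 2.781 + 17.044 + 159.925 = 295.643 mg/L

295.643 mg/L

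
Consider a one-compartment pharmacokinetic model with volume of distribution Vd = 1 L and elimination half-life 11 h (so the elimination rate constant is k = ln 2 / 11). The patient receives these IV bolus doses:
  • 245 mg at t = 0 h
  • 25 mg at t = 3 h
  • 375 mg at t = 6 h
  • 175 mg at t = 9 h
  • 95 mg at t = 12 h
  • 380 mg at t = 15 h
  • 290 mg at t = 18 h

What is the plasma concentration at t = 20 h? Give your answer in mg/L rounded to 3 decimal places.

k = ln 2 / 11 = 0.06301 per h
Dose 1 (245 mg at t=0 h): 245·exp(−0.06301·20) = 69.477 mg/L
Dose 2 (25 mg at t=3 h): 25·exp(−0.06301·17) = 8.565 mg/L
Dose 3 (375 mg at t=6 h): 375·exp(−0.06301·14) = 155.204 mg/L
Dose 4 (175 mg at t=9 h): 175·exp(−0.06301·11) = 87.500 mg/L
Dose 5 (95 mg at t=12 h): 95·exp(−0.06301·8) = 57.384 mg/L
Dose 6 (380 mg at t=15 h): 380·exp(−0.06301·5) = 277.301 mg/L
Dose 7 (290 mg at t=18 h): 290·exp(−0.06301·2) = 255.661 mg/L
C(20) = 69.477 + 8.565 + 155.204 + 87.500 + 57.384 + 277.301 + 255.661 = 911.092 mg/L

911.092 mg/L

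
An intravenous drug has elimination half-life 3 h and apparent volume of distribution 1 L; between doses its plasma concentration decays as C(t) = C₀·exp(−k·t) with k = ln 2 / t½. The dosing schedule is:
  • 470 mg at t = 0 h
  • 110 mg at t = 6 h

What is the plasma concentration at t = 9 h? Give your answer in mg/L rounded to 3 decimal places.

k = ln 2 / 3 = 0.23105 per h
Dose 1 (470 mg at t=0 h): 470·exp(−0.23105·9) = 58.750 mg/L
Dose 2 (110 mg at t=6 h): 110·exp(−0.23105·3) = 55.000 mg/L
C(9) = 58.750 + 55.000 = 113.750 mg/L

113.750 mg/L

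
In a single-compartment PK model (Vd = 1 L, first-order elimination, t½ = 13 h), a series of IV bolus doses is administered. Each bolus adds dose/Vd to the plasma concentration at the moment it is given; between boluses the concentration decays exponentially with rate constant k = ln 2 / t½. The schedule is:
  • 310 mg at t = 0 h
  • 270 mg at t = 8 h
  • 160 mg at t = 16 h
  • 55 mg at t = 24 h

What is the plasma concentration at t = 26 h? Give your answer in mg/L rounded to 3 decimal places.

k = ln 2 / 13 = 0.05332 per h
Dose 1 (310 mg at t=0 h): 310·exp(−0.05332·26) = 77.500 mg/L
Dose 2 (270 mg at t=8 h): 270·exp(−0.05332·18) = 103.408 mg/L
Dose 3 (160 mg at t=16 h): 160·exp(−0.05332·10) = 93.877 mg/L
Dose 4 (55 mg at t=24 h): 55·exp(−0.05332·2) = 49.437 mg/L
C(26) = 77.500 + 103.408 + 93.877 + 49.437 = 324.221 mg/L

324.221 mg/L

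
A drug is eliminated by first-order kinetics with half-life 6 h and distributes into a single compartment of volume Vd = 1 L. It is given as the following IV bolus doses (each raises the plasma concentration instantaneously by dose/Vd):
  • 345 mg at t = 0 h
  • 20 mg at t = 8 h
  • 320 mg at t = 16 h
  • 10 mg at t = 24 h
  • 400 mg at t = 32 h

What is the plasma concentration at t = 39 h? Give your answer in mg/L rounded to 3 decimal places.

206.765 mg/L

k = ln 2 / 6 = 0.11552 per h
Dose 1 (345 mg at t=0 h): 345·exp(−0.11552·39) = 3.812 mg/L
Dose 2 (20 mg at t=8 h): 20·exp(−0.11552·31) = 0.557 mg/L
Dose 3 (320 mg at t=16 h): 320·exp(−0.11552·23) = 22.449 mg/L
Dose 4 (10 mg at t=24 h): 10·exp(−0.11552·15) = 1.768 mg/L
Dose 5 (400 mg at t=32 h): 400·exp(−0.11552·7) = 178.180 mg/L
C(39) = 3.812 + 0.557 + 22.449 + 1.768 + 178.180 = 206.765 mg/L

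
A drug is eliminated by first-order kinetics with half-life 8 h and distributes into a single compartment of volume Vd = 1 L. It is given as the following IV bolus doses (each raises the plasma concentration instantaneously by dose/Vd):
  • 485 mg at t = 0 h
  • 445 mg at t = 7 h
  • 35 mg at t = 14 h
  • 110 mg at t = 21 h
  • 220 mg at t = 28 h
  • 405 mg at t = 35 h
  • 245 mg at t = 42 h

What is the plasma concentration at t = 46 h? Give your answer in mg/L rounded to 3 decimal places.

k = ln 2 / 8 = 0.08664 per h
Dose 1 (485 mg at t=0 h): 485·exp(−0.08664·46) = 9.012 mg/L
Dose 2 (445 mg at t=7 h): 445·exp(−0.08664·39) = 15.165 mg/L
Dose 3 (35 mg at t=14 h): 35·exp(−0.08664·32) = 2.188 mg/L
Dose 4 (110 mg at t=21 h): 110·exp(−0.08664·25) = 12.609 mg/L
Dose 5 (220 mg at t=28 h): 220·exp(−0.08664·18) = 46.249 mg/L
Dose 6 (405 mg at t=35 h): 405·exp(−0.08664·11) = 156.149 mg/L
Dose 7 (245 mg at t=42 h): 245·exp(−0.08664·4) = 173.241 mg/L
C(46) = 9.012 + 15.165 + 2.188 + 12.609 + 46.249 + 156.149 + 173.241 = 414.612 mg/L

414.612 mg/L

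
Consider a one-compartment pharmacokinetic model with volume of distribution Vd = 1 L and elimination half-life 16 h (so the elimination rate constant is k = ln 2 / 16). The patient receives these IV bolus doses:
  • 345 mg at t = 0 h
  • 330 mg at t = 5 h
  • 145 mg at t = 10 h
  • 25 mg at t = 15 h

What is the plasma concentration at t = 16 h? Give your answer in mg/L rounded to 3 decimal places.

513.157 mg/L

k = ln 2 / 16 = 0.04332 per h
Dose 1 (345 mg at t=0 h): 345·exp(−0.04332·16) = 172.500 mg/L
Dose 2 (330 mg at t=5 h): 330·exp(−0.04332·11) = 204.907 mg/L
Dose 3 (145 mg at t=10 h): 145·exp(−0.04332·6) = 111.810 mg/L
Dose 4 (25 mg at t=15 h): 25·exp(−0.04332·1) = 23.940 mg/L
C(16) = 172.500 + 204.907 + 111.810 + 23.940 = 513.157 mg/L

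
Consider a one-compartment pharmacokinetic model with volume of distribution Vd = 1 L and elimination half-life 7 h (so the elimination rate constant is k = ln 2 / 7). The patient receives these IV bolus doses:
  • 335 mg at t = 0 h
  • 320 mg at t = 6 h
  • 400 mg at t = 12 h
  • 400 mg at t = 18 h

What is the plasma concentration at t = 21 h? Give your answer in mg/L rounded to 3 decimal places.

k = ln 2 / 7 = 0.09902 per h
Dose 1 (335 mg at t=0 h): 335·exp(−0.09902·21) = 41.875 mg/L
Dose 2 (320 mg at t=6 h): 320·exp(−0.09902·15) = 72.458 mg/L
Dose 3 (400 mg at t=12 h): 400·exp(−0.09902·9) = 164.067 mg/L
Dose 4 (400 mg at t=18 h): 400·exp(−0.09902·3) = 297.199 mg/L
C(21) = 41.875 + 72.458 + 164.067 + 297.199 = 575.599 mg/L

575.599 mg/L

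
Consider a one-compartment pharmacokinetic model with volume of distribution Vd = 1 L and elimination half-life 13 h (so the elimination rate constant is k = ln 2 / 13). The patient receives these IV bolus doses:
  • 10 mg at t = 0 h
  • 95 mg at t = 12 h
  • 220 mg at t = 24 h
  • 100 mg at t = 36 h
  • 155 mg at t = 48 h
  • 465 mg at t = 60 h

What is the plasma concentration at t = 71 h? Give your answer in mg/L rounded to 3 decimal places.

341.872 mg/L

k = ln 2 / 13 = 0.05332 per h
Dose 1 (10 mg at t=0 h): 10·exp(−0.05332·71) = 0.227 mg/L
Dose 2 (95 mg at t=12 h): 95·exp(−0.05332·59) = 4.088 mg/L
Dose 3 (220 mg at t=24 h): 220·exp(−0.05332·47) = 17.951 mg/L
Dose 4 (100 mg at t=36 h): 100·exp(−0.05332·35) = 15.472 mg/L
Dose 5 (155 mg at t=48 h): 155·exp(−0.05332·23) = 45.472 mg/L
Dose 6 (465 mg at t=60 h): 465·exp(−0.05332·11) = 258.664 mg/L
C(71) = 0.227 + 4.088 + 17.951 + 15.472 + 45.472 + 258.664 = 341.872 mg/L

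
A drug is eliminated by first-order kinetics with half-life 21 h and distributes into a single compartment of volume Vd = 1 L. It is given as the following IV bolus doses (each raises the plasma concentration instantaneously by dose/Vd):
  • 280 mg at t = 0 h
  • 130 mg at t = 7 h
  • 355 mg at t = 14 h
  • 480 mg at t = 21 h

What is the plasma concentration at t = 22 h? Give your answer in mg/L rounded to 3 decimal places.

951.721 mg/L

k = ln 2 / 21 = 0.03301 per h
Dose 1 (280 mg at t=0 h): 280·exp(−0.03301·22) = 135.454 mg/L
Dose 2 (130 mg at t=7 h): 130·exp(−0.03301·15) = 79.236 mg/L
Dose 3 (355 mg at t=14 h): 355·exp(−0.03301·8) = 272.615 mg/L
Dose 4 (480 mg at t=21 h): 480·exp(−0.03301·1) = 464.415 mg/L
C(22) = 135.454 + 79.236 + 272.615 + 464.415 = 951.721 mg/L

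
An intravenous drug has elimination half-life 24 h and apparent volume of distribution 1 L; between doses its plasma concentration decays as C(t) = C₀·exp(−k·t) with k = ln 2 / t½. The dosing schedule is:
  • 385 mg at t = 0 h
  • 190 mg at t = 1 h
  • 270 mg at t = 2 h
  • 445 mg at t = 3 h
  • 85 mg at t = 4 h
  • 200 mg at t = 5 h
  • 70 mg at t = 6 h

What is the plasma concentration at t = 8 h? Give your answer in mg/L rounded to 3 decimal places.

1398.201 mg/L

k = ln 2 / 24 = 0.02888 per h
Dose 1 (385 mg at t=0 h): 385·exp(−0.02888·8) = 305.575 mg/L
Dose 2 (190 mg at t=1 h): 190·exp(−0.02888·7) = 155.222 mg/L
Dose 3 (270 mg at t=2 h): 270·exp(−0.02888·6) = 227.042 mg/L
Dose 4 (445 mg at t=3 h): 445·exp(−0.02888·5) = 385.164 mg/L
Dose 5 (85 mg at t=4 h): 85·exp(−0.02888·4) = 75.726 mg/L
Dose 6 (200 mg at t=5 h): 200·exp(−0.02888·3) = 183.401 mg/L
Dose 7 (70 mg at t=6 h): 70·exp(−0.02888·2) = 66.071 mg/L
C(8) = 305.575 + 155.222 + 227.042 + 385.164 + 75.726 + 183.401 + 66.071 = 1398.201 mg/L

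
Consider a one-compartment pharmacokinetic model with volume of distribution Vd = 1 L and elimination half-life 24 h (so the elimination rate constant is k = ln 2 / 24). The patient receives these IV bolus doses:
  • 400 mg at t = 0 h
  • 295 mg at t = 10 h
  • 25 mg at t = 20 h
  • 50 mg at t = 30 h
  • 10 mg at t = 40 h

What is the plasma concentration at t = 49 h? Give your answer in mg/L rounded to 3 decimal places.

k = ln 2 / 24 = 0.02888 per h
Dose 1 (400 mg at t=0 h): 400·exp(−0.02888·49) = 97.153 mg/L
Dose 2 (295 mg at t=10 h): 295·exp(−0.02888·39) = 95.642 mg/L
Dose 3 (25 mg at t=20 h): 25·exp(−0.02888·29) = 10.819 mg/L
Dose 4 (50 mg at t=30 h): 50·exp(−0.02888·19) = 28.884 mg/L
Dose 5 (10 mg at t=40 h): 10·exp(−0.02888·9) = 7.711 mg/L
C(49) = 97.153 + 95.642 + 10.819 + 28.884 + 7.711 = 240.209 mg/L

240.209 mg/L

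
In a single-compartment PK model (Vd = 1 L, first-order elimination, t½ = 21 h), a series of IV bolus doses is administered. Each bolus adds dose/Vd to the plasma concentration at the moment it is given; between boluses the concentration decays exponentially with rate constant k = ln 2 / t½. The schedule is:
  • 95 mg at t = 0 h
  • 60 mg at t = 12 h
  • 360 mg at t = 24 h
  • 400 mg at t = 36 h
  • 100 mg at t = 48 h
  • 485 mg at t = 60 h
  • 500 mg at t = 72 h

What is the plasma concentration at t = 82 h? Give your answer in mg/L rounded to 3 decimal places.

k = ln 2 / 21 = 0.03301 per h
Dose 1 (95 mg at t=0 h): 95·exp(−0.03301·82) = 6.343 mg/L
Dose 2 (60 mg at t=12 h): 60·exp(−0.03301·70) = 5.953 mg/L
Dose 3 (360 mg at t=24 h): 360·exp(−0.03301·58) = 53.075 mg/L
Dose 4 (400 mg at t=36 h): 400·exp(−0.03301·46) = 87.632 mg/L
Dose 5 (100 mg at t=48 h): 100·exp(−0.03301·34) = 32.555 mg/L
Dose 6 (485 mg at t=60 h): 485·exp(−0.03301·22) = 234.626 mg/L
Dose 7 (500 mg at t=72 h): 500·exp(−0.03301·10) = 359.437 mg/L
C(82) = 6.343 + 5.953 + 53.075 + 87.632 + 32.555 + 234.626 + 359.437 = 779.620 mg/L

779.620 mg/L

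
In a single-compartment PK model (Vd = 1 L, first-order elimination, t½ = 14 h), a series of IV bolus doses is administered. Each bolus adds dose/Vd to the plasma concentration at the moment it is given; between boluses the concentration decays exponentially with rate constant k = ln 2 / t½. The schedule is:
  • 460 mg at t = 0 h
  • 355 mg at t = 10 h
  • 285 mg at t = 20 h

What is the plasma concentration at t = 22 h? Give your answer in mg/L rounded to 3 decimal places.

k = ln 2 / 14 = 0.04951 per h
Dose 1 (460 mg at t=0 h): 460·exp(−0.04951·22) = 154.779 mg/L
Dose 2 (355 mg at t=10 h): 355·exp(−0.04951·12) = 195.976 mg/L
Dose 3 (285 mg at t=20 h): 285·exp(−0.04951·2) = 258.131 mg/L
C(22) = 154.779 + 195.976 + 258.131 = 608.886 mg/L

608.886 mg/L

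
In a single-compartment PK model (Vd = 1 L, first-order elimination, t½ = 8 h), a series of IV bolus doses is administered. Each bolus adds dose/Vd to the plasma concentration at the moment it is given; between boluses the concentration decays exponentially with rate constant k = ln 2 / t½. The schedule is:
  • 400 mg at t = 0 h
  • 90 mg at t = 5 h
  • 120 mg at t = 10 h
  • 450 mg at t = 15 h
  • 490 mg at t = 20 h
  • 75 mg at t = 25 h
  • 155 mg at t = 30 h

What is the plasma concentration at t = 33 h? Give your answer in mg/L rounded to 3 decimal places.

457.723 mg/L

k = ln 2 / 8 = 0.08664 per h
Dose 1 (400 mg at t=0 h): 400·exp(−0.08664·33) = 22.925 mg/L
Dose 2 (90 mg at t=5 h): 90·exp(−0.08664·28) = 7.955 mg/L
Dose 3 (120 mg at t=10 h): 120·exp(−0.08664·23) = 16.358 mg/L
Dose 4 (450 mg at t=15 h): 450·exp(−0.08664·18) = 94.601 mg/L
Dose 5 (490 mg at t=20 h): 490·exp(−0.08664·13) = 158.863 mg/L
Dose 6 (75 mg at t=25 h): 75·exp(−0.08664·8) = 37.500 mg/L
Dose 7 (155 mg at t=30 h): 155·exp(−0.08664·3) = 119.521 mg/L
C(33) = 22.925 + 7.955 + 16.358 + 94.601 + 158.863 + 37.500 + 119.521 = 457.723 mg/L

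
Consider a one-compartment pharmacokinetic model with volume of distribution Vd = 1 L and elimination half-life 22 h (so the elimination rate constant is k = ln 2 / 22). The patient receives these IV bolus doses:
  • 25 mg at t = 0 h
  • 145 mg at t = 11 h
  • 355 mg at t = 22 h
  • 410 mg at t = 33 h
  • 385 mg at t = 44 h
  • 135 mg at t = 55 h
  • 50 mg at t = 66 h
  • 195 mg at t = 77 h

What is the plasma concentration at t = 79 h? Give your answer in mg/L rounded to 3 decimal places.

581.728 mg/L

k = ln 2 / 22 = 0.03151 per h
Dose 1 (25 mg at t=0 h): 25·exp(−0.03151·79) = 2.075 mg/L
Dose 2 (145 mg at t=11 h): 145·exp(−0.03151·68) = 17.018 mg/L
Dose 3 (355 mg at t=22 h): 355·exp(−0.03151·57) = 58.923 mg/L
Dose 4 (410 mg at t=33 h): 410·exp(−0.03151·46) = 96.240 mg/L
Dose 5 (385 mg at t=44 h): 385·exp(−0.03151·35) = 127.805 mg/L
Dose 6 (135 mg at t=55 h): 135·exp(−0.03151·24) = 63.378 mg/L
Dose 7 (50 mg at t=66 h): 50·exp(−0.03151·13) = 33.196 mg/L
Dose 8 (195 mg at t=77 h): 195·exp(−0.03151·2) = 183.092 mg/L
C(79) = 2.075 + 17.018 + 58.923 + 96.240 + 127.805 + 63.378 + 33.196 + 183.092 = 581.728 mg/L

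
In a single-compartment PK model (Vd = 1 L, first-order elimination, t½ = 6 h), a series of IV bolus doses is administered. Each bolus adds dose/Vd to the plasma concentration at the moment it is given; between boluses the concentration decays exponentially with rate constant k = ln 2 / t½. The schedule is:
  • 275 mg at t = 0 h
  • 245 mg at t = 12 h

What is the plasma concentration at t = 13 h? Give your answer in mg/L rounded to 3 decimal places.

279.519 mg/L

k = ln 2 / 6 = 0.11552 per h
Dose 1 (275 mg at t=0 h): 275·exp(−0.11552·13) = 61.249 mg/L
Dose 2 (245 mg at t=12 h): 245·exp(−0.11552·1) = 218.270 mg/L
C(13) = 61.249 + 218.270 = 279.519 mg/L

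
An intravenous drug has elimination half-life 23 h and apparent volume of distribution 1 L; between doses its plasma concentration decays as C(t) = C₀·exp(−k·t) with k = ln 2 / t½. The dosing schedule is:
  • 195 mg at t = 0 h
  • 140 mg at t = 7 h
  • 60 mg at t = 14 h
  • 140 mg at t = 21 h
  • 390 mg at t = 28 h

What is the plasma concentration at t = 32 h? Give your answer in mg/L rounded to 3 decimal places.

621.330 mg/L

k = ln 2 / 23 = 0.03014 per h
Dose 1 (195 mg at t=0 h): 195·exp(−0.03014·32) = 74.338 mg/L
Dose 2 (140 mg at t=7 h): 140·exp(−0.03014·25) = 65.905 mg/L
Dose 3 (60 mg at t=14 h): 60·exp(−0.03014·18) = 34.879 mg/L
Dose 4 (140 mg at t=21 h): 140·exp(−0.03014·11) = 100.498 mg/L
Dose 5 (390 mg at t=28 h): 390·exp(−0.03014·4) = 345.710 mg/L
C(32) = 74.338 + 65.905 + 34.879 + 100.498 + 345.710 = 621.330 mg/L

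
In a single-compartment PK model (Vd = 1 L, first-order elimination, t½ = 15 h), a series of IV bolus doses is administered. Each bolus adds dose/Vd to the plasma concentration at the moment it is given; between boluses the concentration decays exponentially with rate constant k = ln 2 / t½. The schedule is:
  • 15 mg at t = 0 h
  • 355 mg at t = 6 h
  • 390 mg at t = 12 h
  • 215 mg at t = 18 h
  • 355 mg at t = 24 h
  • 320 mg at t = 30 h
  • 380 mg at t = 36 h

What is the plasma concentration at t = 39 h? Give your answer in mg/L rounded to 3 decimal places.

992.634 mg/L

k = ln 2 / 15 = 0.04621 per h
Dose 1 (15 mg at t=0 h): 15·exp(−0.04621·39) = 2.474 mg/L
Dose 2 (355 mg at t=6 h): 355·exp(−0.04621·33) = 77.261 mg/L
Dose 3 (390 mg at t=12 h): 390·exp(−0.04621·27) = 111.998 mg/L
Dose 4 (215 mg at t=18 h): 215·exp(−0.04621·21) = 81.470 mg/L
Dose 5 (355 mg at t=24 h): 355·exp(−0.04621·15) = 177.500 mg/L
Dose 6 (320 mg at t=30 h): 320·exp(−0.04621·9) = 211.121 mg/L
Dose 7 (380 mg at t=36 h): 380·exp(−0.04621·3) = 330.809 mg/L
C(39) = 2.474 + 77.261 + 111.998 + 81.470 + 177.500 + 211.121 + 330.809 = 992.634 mg/L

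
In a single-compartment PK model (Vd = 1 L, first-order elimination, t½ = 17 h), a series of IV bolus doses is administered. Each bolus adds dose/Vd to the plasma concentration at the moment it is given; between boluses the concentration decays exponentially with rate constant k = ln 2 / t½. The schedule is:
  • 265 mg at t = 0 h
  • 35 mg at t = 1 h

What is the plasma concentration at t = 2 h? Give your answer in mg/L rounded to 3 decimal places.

k = ln 2 / 17 = 0.04077 per h
Dose 1 (265 mg at t=0 h): 265·exp(−0.04077·2) = 244.248 mg/L
Dose 2 (35 mg at t=1 h): 35·exp(−0.04077·1) = 33.602 mg/L
C(2) = 244.248 + 33.602 = 277.849 mg/L

277.849 mg/L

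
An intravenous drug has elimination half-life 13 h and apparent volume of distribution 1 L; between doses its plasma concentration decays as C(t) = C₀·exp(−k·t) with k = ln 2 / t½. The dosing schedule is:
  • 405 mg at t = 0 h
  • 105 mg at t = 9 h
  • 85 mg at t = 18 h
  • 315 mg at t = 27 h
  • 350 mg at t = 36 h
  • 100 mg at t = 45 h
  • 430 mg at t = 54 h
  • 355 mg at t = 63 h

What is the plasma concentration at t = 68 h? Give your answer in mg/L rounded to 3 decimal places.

625.247 mg/L

k = ln 2 / 13 = 0.05332 per h
Dose 1 (405 mg at t=0 h): 405·exp(−0.05332·68) = 10.785 mg/L
Dose 2 (105 mg at t=9 h): 105·exp(−0.05332·59) = 4.518 mg/L
Dose 3 (85 mg at t=18 h): 85·exp(−0.05332·50) = 5.910 mg/L
Dose 4 (315 mg at t=27 h): 315·exp(−0.05332·41) = 35.392 mg/L
Dose 5 (350 mg at t=36 h): 350·exp(−0.05332·32) = 63.543 mg/L
Dose 6 (100 mg at t=45 h): 100·exp(−0.05332·23) = 29.337 mg/L
Dose 7 (430 mg at t=54 h): 430·exp(−0.05332·14) = 203.837 mg/L
Dose 8 (355 mg at t=63 h): 355·exp(−0.05332·5) = 271.924 mg/L
C(68) = 10.785 + 4.518 + 5.910 + 35.392 + 63.543 + 29.337 + 203.837 + 271.924 = 625.247 mg/L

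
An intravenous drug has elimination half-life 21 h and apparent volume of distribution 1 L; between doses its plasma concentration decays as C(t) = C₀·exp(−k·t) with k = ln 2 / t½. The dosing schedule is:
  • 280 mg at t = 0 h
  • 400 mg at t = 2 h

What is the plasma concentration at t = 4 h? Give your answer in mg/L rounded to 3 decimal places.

k = ln 2 / 21 = 0.03301 per h
Dose 1 (280 mg at t=0 h): 280·exp(−0.03301·4) = 245.369 mg/L
Dose 2 (400 mg at t=2 h): 400·exp(−0.03301·2) = 374.447 mg/L
C(4) = 245.369 + 374.447 = 619.816 mg/L

619.816 mg/L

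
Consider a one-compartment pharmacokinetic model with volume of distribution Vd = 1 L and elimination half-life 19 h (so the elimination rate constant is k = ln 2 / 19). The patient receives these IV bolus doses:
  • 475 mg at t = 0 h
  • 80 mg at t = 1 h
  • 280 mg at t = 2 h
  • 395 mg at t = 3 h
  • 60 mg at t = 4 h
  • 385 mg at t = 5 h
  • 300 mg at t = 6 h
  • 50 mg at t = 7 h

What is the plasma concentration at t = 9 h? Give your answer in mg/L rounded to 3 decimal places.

1634.155 mg/L

k = ln 2 / 19 = 0.03648 per h
Dose 1 (475 mg at t=0 h): 475·exp(−0.03648·9) = 342.059 mg/L
Dose 2 (80 mg at t=1 h): 80·exp(−0.03648·8) = 59.750 mg/L
Dose 3 (280 mg at t=2 h): 280·exp(−0.03648·7) = 216.896 mg/L
Dose 4 (395 mg at t=3 h): 395·exp(−0.03648·6) = 317.347 mg/L
Dose 5 (60 mg at t=4 h): 60·exp(−0.03648·5) = 49.996 mg/L
Dose 6 (385 mg at t=5 h): 385·exp(−0.03648·4) = 332.725 mg/L
Dose 7 (300 mg at t=6 h): 300·exp(−0.03648·3) = 268.900 mg/L
Dose 8 (50 mg at t=7 h): 50·exp(−0.03648·2) = 46.482 mg/L
C(9) = 342.059 + 59.750 + 216.896 + 317.347 + 49.996 + 332.725 + 268.900 + 46.482 = 1634.155 mg/L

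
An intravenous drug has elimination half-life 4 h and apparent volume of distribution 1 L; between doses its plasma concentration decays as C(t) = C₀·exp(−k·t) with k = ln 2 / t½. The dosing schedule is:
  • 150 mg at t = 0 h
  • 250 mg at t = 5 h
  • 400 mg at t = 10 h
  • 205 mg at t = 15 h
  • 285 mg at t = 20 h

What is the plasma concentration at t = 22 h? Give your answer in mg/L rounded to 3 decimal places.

k = ln 2 / 4 = 0.17329 per h
Dose 1 (150 mg at t=0 h): 150·exp(−0.17329·22) = 3.315 mg/L
Dose 2 (250 mg at t=5 h): 250·exp(−0.17329·17) = 13.139 mg/L
Dose 3 (400 mg at t=10 h): 400·exp(−0.17329·12) = 50.000 mg/L
Dose 4 (205 mg at t=15 h): 205·exp(−0.17329·7) = 60.947 mg/L
Dose 5 (285 mg at t=20 h): 285·exp(−0.17329·2) = 201.525 mg/L
C(22) = 3.315 + 13.139 + 50.000 + 60.947 + 201.525 = 328.926 mg/L

328.926 mg/L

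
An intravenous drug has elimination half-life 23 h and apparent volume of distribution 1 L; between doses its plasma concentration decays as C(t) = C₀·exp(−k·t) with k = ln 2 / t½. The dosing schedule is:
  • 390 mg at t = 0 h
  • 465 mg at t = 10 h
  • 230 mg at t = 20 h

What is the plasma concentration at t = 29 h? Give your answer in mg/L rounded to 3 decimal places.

k = ln 2 / 23 = 0.03014 per h
Dose 1 (390 mg at t=0 h): 390·exp(−0.03014·29) = 162.744 mg/L
Dose 2 (465 mg at t=10 h): 465·exp(−0.03014·19) = 262.287 mg/L
Dose 3 (230 mg at t=20 h): 230·exp(−0.03014·9) = 175.361 mg/L
C(29) = 162.744 + 262.287 + 175.361 = 600.392 mg/L

600.392 mg/L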